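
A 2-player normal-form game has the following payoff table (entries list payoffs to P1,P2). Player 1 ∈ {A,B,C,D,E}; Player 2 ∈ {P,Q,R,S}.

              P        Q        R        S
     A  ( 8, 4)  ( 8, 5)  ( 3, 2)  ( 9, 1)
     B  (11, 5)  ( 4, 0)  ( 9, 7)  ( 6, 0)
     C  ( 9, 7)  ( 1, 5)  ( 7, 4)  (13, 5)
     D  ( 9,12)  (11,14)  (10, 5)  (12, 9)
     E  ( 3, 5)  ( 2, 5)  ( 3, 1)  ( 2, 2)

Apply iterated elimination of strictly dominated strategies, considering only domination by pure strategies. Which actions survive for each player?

Remaining: P1:{B,D} P2:{P,Q,R}

P1 drop A (D beats it: P:9>8 Q:11>8 R:10>3 S:12>9)
P1 drop E (B beats it: P:11>3 Q:4>2 R:9>3 S:6>2)
P2 drop S (P beats it: B:5>0 C:7>5 D:12>9)
P1 drop C (B beats it: P:11>9 Q:4>1 R:9>7)
P1→{B,D} P2→{P,Q,R}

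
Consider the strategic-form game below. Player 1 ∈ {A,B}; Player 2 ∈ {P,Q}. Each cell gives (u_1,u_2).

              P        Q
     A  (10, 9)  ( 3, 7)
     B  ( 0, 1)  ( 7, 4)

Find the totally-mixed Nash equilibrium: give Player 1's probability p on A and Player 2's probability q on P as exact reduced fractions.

P1 indiff ⇒ q·10+(1-q)·3 = q·0+(1-q)·7 ⇒ q(10) = (1-q)(4) ⇒ q = 2/7
P2 indiff ⇒ p·9+(1-p)·1 = p·7+(1-p)·4 ⇒ p(2) = (1-p)(3) ⇒ p = 3/5

P1 mixes 3/5 on A; P2 mixes 2/7 on P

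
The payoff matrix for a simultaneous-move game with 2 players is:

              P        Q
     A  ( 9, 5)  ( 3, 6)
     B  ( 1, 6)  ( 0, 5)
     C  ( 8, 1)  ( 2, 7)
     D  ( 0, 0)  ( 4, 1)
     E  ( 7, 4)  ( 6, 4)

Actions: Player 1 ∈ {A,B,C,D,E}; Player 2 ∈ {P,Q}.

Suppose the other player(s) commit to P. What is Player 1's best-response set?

argmax u_1 = {A}

u_1(A vs P) = 9
u_1(B vs P) = 1
u_1(C vs P) = 8
u_1(D vs P) = 0
u_1(E vs P) = 7
max payoff 9 at {A}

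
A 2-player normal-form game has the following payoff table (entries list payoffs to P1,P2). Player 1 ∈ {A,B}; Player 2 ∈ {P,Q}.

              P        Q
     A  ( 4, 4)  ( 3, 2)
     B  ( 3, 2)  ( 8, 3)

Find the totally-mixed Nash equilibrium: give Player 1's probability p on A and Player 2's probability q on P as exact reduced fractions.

p=1/3, q=5/6

P1 indiff ⇒ q·4+(1-q)·3 = q·3+(1-q)·8 ⇒ q(1) = (1-q)(5) ⇒ q = 5/6
P2 indiff ⇒ p·4+(1-p)·2 = p·2+(1-p)·3 ⇒ p(2) = (1-p)(1) ⇒ p = 1/3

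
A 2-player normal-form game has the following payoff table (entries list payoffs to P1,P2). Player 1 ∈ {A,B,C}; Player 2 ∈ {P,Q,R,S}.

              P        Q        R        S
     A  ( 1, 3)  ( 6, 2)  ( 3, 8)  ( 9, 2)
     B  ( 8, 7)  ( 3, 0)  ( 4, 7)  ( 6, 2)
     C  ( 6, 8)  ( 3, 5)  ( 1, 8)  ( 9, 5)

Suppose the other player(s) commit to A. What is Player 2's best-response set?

u_2(P vs A) = 3
u_2(Q vs A) = 2
u_2(R vs A) = 8
u_2(S vs A) = 2
max payoff 8 at {R}

argmax u_2 = {R}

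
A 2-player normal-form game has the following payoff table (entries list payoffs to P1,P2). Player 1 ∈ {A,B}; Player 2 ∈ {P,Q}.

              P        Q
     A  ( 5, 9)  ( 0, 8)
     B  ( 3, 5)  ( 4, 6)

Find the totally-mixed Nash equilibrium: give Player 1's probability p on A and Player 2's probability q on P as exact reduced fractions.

P1 indiff ⇒ q·5+(1-q)·0 = q·3+(1-q)·4 ⇒ q(2) = (1-q)(4) ⇒ q = 2/3
P2 indiff ⇒ p·9+(1-p)·5 = p·8+(1-p)·6 ⇒ p(1) = (1-p)(1) ⇒ p = 1/2

(p,q) = (1/2, 2/3)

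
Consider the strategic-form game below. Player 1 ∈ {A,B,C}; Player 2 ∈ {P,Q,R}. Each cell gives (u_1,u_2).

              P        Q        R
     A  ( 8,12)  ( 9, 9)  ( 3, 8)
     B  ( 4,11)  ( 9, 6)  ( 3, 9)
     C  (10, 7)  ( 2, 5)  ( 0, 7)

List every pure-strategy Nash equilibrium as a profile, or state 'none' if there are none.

(A,P): not NE [P1→C gives 10>8]
(A,Q): not NE [P2→P gives 12>9]
(A,R): not NE [P2→P gives 12>8]
(B,P): not NE [P1→C gives 10>4]
(B,Q): not NE [P2→P gives 11>6]
(B,R): not NE [P2→P gives 11>9]
(C,P): NE
(C,Q): not NE [P1→B gives 9>2; P2→R gives 7>5]
(C,R): not NE [P1→B gives 3>0]

PSNE = {(C,P)}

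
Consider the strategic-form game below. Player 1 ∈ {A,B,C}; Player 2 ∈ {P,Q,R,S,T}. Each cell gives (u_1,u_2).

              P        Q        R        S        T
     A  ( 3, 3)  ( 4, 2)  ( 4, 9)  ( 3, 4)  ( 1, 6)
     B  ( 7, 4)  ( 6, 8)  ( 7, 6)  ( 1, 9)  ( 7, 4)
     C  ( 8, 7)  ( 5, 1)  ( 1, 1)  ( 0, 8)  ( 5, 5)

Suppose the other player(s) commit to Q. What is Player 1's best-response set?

BR_1 = {B}

u_1(A vs Q) = 4
u_1(B vs Q) = 6
u_1(C vs Q) = 5
max payoff 6 at {B}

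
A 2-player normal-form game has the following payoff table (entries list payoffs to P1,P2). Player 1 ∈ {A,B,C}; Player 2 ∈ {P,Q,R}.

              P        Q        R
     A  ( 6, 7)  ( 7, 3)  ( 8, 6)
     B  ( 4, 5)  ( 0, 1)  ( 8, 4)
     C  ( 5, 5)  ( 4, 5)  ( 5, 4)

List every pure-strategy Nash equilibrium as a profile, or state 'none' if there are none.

Nash profiles: (A,P)

(A,P): NE
(A,Q): not NE [P2→P gives 7>3]
(A,R): not NE [P2→P gives 7>6]
(B,P): not NE [P1→A gives 6>4]
(B,Q): not NE [P1→A gives 7>0; P2→P gives 5>1]
(B,R): not NE [P2→P gives 5>4]
(C,P): not NE [P1→A gives 6>5]
(C,Q): not NE [P1→A gives 7>4]
(C,R): not NE [P1→B gives 8>5; P2→Q gives 5>4]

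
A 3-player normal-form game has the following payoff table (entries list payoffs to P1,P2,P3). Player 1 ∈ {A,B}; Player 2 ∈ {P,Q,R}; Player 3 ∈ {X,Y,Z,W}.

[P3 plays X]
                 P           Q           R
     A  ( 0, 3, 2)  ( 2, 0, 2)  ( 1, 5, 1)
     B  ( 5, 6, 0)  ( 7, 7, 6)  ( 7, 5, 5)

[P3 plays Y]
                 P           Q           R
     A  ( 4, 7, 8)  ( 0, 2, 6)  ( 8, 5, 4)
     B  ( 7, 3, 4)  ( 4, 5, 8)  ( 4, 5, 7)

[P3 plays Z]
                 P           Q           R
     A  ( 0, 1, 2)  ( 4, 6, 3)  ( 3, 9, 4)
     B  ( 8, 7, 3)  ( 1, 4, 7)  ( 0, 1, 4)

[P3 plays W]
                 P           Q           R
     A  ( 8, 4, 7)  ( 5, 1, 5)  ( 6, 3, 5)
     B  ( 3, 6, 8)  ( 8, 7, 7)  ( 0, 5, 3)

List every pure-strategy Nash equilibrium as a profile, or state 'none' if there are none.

(A,P,X): not NE [P1→B gives 5>0; P2→R gives 5>3; P3→Y gives 8>2]
(A,P,Y): not NE [P1→B gives 7>4]
(A,P,Z): not NE [P1→B gives 8>0; P2→R gives 9>1; P3→Y gives 8>2]
(A,P,W): not NE [P3→Y gives 8>7]
(A,Q,X): not NE [P1→B gives 7>2; P2→R gives 5>0; P3→Y gives 6>2]
(A,Q,Y): not NE [P1→B gives 4>0; P2→P gives 7>2]
(A,Q,Z): not NE [P2→R gives 9>6; P3→Y gives 6>3]
(A,Q,W): not NE [P1→B gives 8>5; P2→P gives 4>1; P3→Y gives 6>5]
(A,R,X): not NE [P1→B gives 7>1; P3→W gives 5>1]
(A,R,Y): not NE [P2→P gives 7>5; P3→W gives 5>4]
(A,R,Z): not NE [P3→W gives 5>4]
(A,R,W): not NE [P2→P gives 4>3]
(B,P,X): not NE [P2→Q gives 7>6; P3→W gives 8>0]
(B,P,Y): not NE [P2→R gives 5>3; P3→W gives 8>4]
(B,P,Z): not NE [P3→W gives 8>3]
(B,P,W): not NE [P1→A gives 8>3; P2→Q gives 7>6]
(B,Q,X): not NE [P3→Y gives 8>6]
(B,Q,Y): NE
(B,Q,Z): not NE [P1→A gives 4>1; P2→P gives 7>4; P3→Y gives 8>7]
(B,Q,W): not NE [P3→Y gives 8>7]
(B,R,X): not NE [P2→Q gives 7>5; P3→Y gives 7>5]
(B,R,Y): not NE [P1→A gives 8>4]
(B,R,Z): not NE [P1→A gives 3>0; P2→P gives 7>1; P3→Y gives 7>4]
(B,R,W): not NE [P1→A gives 6>0; P2→Q gives 7>5; P3→Y gives 7>3]

PSNE = {(B,Q,Y)}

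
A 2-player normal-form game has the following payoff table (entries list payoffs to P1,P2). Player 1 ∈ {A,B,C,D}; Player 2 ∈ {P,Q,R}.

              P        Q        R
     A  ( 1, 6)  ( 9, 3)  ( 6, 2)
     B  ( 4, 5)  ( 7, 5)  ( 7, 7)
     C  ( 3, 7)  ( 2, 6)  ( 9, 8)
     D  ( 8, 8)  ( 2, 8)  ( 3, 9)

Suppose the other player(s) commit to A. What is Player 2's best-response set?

BR_2 = {P}

u_2(P vs A) = 6
u_2(Q vs A) = 3
u_2(R vs A) = 2
max payoff 6 at {P}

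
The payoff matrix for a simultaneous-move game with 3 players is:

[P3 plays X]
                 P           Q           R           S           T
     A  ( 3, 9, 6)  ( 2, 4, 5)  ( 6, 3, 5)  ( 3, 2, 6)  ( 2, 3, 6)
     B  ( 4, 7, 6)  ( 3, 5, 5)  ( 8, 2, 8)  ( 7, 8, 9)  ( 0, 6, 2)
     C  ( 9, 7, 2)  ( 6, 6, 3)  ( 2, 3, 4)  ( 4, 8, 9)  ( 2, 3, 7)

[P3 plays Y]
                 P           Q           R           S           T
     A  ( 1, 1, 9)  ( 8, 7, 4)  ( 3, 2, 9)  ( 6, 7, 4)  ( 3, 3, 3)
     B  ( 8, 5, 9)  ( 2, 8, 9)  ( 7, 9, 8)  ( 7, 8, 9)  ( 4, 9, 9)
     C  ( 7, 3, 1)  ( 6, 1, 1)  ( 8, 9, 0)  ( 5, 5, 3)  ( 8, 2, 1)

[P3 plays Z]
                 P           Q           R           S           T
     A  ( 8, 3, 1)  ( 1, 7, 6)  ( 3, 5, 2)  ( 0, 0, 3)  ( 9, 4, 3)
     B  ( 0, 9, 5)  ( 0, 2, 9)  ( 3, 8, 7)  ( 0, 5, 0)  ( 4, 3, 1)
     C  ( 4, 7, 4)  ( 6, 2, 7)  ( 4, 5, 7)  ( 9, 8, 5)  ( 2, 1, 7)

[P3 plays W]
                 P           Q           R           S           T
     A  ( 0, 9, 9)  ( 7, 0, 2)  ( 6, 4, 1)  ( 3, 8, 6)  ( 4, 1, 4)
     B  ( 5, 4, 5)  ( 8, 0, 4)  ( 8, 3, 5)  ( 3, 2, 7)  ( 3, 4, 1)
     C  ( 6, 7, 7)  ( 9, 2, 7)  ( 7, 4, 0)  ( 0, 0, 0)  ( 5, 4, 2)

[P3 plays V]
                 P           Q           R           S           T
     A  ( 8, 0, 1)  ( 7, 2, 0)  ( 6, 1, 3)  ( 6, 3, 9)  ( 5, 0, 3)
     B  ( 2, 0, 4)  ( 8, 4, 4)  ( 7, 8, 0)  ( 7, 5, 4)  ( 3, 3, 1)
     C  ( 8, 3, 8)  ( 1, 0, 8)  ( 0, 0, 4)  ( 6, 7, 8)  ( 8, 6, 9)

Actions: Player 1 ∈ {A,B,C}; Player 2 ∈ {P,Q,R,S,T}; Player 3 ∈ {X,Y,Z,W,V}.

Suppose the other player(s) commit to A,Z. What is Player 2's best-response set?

u_2(P vs A,Z) = 3
u_2(Q vs A,Z) = 7
u_2(R vs A,Z) = 5
u_2(S vs A,Z) = 0
u_2(T vs A,Z) = 4
max payoff 7 at {Q}

argmax u_2 = {Q}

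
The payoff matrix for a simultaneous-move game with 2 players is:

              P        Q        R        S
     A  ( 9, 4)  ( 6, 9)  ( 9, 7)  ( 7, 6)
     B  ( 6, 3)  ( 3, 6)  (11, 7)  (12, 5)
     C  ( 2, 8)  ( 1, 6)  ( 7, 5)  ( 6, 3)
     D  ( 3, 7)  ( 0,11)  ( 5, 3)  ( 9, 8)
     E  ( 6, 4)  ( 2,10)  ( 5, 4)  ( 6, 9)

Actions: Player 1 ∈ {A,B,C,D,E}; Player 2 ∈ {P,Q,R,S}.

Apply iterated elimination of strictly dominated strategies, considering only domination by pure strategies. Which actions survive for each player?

P1 drop C (A beats it: P:9>2 Q:6>1 R:9>7 S:7>6)
P1 drop D (B beats it: P:6>3 Q:3>0 R:11>5 S:12>9)
P1 drop E (A beats it: P:9>6 Q:6>2 R:9>5 S:7>6)
P2 drop P (Q beats it: A:9>4 B:6>3)
P2 drop S (Q beats it: A:9>6 B:6>5)
P1→{A,B} P2→{Q,R}

Survivors P1:{A,B} P2:{Q,R}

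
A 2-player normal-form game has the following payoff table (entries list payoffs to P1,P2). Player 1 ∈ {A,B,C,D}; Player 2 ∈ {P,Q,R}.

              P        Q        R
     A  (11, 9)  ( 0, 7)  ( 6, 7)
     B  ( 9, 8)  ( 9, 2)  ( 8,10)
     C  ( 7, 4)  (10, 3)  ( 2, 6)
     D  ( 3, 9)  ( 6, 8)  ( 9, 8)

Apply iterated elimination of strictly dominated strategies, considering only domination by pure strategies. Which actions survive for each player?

Survivors P1:{A,B,D} P2:{P,R}

P2 drop Q (P beats it: A:9>7 B:8>2 C:4>3 D:9>8)
P1 drop C (A beats it: P:11>7 R:6>2)
P1→{A,B,D} P2→{P,R}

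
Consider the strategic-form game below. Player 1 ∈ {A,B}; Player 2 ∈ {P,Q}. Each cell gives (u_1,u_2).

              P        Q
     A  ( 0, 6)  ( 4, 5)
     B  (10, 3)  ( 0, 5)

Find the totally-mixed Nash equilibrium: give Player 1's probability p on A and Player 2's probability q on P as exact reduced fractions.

P1 indiff ⇒ q·0+(1-q)·4 = q·10+(1-q)·0 ⇒ q(-10) = (1-q)(-4) ⇒ q = 2/7
P2 indiff ⇒ p·6+(1-p)·3 = p·5+(1-p)·5 ⇒ p(1) = (1-p)(2) ⇒ p = 2/3

(p,q) = (2/3, 2/7)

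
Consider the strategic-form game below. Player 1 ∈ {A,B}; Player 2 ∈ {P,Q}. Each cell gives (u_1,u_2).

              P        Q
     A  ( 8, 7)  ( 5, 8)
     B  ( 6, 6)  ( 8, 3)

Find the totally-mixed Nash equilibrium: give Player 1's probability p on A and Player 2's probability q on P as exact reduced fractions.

(p,q) = (3/4, 3/5)

P1 indiff ⇒ q·8+(1-q)·5 = q·6+(1-q)·8 ⇒ q(2) = (1-q)(3) ⇒ q = 3/5
P2 indiff ⇒ p·7+(1-p)·6 = p·8+(1-p)·3 ⇒ p(-1) = (1-p)(-3) ⇒ p = 3/4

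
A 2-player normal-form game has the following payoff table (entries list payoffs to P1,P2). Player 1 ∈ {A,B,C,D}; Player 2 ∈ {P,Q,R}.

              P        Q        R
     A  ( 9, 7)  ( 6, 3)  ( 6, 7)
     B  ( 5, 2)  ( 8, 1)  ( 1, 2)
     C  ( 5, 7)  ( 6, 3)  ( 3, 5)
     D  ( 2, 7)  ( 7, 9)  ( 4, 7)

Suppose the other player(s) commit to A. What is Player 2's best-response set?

u_2(P vs A) = 7
u_2(Q vs A) = 3
u_2(R vs A) = 7
max payoff 7 at {P,R}

BR_2 = {P,R}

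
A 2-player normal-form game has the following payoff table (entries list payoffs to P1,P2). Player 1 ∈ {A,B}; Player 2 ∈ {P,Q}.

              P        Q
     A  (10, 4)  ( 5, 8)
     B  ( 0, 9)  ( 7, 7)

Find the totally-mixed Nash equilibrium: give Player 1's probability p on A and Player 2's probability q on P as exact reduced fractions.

p=1/3, q=1/6

P1 indiff ⇒ q·10+(1-q)·5 = q·0+(1-q)·7 ⇒ q(10) = (1-q)(2) ⇒ q = 1/6
P2 indiff ⇒ p·4+(1-p)·9 = p·8+(1-p)·7 ⇒ p(-4) = (1-p)(-2) ⇒ p = 1/3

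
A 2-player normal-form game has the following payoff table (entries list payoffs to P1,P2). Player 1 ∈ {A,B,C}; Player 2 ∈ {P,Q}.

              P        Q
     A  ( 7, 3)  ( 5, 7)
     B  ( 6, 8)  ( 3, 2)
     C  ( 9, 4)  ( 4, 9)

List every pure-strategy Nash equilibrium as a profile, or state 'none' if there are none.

(A,P): not NE [P1→C gives 9>7; P2→Q gives 7>3]
(A,Q): NE
(B,P): not NE [P1→C gives 9>6]
(B,Q): not NE [P1→A gives 5>3; P2→P gives 8>2]
(C,P): not NE [P2→Q gives 9>4]
(C,Q): not NE [P1→A gives 5>4]

PSNE = {(A,Q)}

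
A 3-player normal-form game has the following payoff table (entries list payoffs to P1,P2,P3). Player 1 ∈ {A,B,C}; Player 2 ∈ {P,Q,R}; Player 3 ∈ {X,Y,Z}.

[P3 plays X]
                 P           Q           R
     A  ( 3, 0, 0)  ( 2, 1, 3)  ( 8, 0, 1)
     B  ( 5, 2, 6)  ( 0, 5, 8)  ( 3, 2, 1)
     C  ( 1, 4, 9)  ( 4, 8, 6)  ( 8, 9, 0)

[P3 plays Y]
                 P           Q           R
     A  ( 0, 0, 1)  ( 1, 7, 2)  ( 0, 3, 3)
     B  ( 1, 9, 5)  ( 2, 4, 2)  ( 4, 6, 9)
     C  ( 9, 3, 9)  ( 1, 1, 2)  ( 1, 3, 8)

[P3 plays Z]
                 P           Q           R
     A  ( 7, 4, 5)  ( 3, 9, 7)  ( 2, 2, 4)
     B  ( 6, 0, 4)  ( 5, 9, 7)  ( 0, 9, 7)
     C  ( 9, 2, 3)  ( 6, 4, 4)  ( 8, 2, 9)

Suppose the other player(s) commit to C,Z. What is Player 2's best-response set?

argmax u_2 = {Q}

u_2(P vs C,Z) = 2
u_2(Q vs C,Z) = 4
u_2(R vs C,Z) = 2
max payoff 4 at {Q}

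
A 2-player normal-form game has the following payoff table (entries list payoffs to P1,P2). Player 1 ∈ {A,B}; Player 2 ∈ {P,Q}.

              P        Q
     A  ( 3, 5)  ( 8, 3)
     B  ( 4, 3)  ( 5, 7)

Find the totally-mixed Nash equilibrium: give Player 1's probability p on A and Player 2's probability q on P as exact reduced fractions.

P1 indiff ⇒ q·3+(1-q)·8 = q·4+(1-q)·5 ⇒ q(-1) = (1-q)(-3) ⇒ q = 3/4
P2 indiff ⇒ p·5+(1-p)·3 = p·3+(1-p)·7 ⇒ p(2) = (1-p)(4) ⇒ p = 2/3

(p,q) = (2/3, 3/4)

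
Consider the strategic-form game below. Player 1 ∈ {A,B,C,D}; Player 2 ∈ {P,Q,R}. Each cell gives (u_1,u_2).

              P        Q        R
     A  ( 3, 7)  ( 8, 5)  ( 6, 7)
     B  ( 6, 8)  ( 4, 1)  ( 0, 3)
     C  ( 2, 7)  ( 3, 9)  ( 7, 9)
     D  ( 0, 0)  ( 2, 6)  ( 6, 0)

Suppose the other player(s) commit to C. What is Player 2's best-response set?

u_2(P vs C) = 7
u_2(Q vs C) = 9
u_2(R vs C) = 9
max payoff 9 at {Q,R}

P2 best: {Q,R}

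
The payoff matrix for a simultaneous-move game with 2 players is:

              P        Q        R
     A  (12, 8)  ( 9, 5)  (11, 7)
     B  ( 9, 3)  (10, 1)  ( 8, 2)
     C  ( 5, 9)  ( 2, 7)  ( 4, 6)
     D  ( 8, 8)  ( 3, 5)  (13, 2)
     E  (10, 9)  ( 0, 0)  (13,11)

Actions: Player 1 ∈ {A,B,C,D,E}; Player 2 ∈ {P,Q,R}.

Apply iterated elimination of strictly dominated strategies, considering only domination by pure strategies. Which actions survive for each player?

P1 drop C (A beats it: P:12>5 Q:9>2 R:11>4)
P2 drop Q (P beats it: A:8>5 B:3>1 D:8>5 E:9>0)
P1 drop B (A beats it: P:12>9 R:11>8)
P1→{A,D,E} P2→{P,R}

Remaining: P1:{A,D,E} P2:{P,R}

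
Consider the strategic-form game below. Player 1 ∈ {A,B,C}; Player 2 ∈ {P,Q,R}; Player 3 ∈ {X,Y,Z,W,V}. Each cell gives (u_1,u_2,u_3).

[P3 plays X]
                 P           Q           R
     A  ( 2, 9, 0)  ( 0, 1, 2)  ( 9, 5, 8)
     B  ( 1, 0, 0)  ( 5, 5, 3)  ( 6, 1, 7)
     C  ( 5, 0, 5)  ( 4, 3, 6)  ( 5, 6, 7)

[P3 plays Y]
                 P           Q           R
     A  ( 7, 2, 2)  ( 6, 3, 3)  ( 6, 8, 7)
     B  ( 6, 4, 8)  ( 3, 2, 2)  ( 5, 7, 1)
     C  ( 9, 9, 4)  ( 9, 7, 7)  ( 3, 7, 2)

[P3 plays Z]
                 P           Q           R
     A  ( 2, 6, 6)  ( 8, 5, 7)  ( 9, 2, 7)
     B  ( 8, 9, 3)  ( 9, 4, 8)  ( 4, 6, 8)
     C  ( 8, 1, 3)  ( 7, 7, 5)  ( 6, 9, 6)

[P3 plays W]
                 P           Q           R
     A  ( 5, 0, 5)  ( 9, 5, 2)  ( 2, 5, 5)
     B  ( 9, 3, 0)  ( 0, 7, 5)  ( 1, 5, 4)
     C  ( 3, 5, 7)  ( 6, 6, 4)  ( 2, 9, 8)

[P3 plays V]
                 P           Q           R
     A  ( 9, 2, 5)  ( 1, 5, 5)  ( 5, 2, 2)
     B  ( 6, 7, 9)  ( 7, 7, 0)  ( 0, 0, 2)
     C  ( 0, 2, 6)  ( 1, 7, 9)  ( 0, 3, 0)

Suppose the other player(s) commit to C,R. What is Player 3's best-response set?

u_3(X vs C,R) = 7
u_3(Y vs C,R) = 2
u_3(Z vs C,R) = 6
u_3(W vs C,R) = 8
u_3(V vs C,R) = 0
max payoff 8 at {W}

BR_3 = {W}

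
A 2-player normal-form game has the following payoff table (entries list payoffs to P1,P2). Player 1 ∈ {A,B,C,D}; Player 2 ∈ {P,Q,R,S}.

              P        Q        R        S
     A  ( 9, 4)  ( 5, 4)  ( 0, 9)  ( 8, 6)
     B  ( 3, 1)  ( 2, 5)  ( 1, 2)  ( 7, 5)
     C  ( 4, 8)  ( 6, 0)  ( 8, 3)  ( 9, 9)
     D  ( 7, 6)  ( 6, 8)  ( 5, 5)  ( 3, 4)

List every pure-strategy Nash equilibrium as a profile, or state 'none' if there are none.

(A,P): not NE [P2→R gives 9>4]
(A,Q): not NE [P1→D gives 6>5; P2→R gives 9>4]
(A,R): not NE [P1→C gives 8>0]
(A,S): not NE [P1→C gives 9>8; P2→R gives 9>6]
(B,P): not NE [P1→A gives 9>3; P2→S gives 5>1]
(B,Q): not NE [P1→D gives 6>2]
(B,R): not NE [P1→C gives 8>1; P2→S gives 5>2]
(B,S): not NE [P1→C gives 9>7]
(C,P): not NE [P1→A gives 9>4; P2→S gives 9>8]
(C,Q): not NE [P2→S gives 9>0]
(C,R): not NE [P2→S gives 9>3]
(C,S): NE
(D,P): not NE [P1→A gives 9>7; P2→Q gives 8>6]
(D,Q): NE
(D,R): not NE [P1→C gives 8>5; P2→Q gives 8>5]
(D,S): not NE [P1→C gives 9>3; P2→Q gives 8>4]

Nash profiles: (C,S), (D,Q)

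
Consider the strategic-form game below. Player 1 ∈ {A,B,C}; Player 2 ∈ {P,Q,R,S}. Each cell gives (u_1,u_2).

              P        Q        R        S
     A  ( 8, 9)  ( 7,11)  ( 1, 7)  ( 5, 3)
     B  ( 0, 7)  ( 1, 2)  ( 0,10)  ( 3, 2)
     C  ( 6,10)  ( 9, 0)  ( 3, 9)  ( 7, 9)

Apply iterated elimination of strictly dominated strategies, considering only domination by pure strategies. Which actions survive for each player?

P1 drop B (A beats it: P:8>0 Q:7>1 R:1>0 S:5>3)
P2 drop R (P beats it: A:9>7 C:10>9)
P2 drop S (P beats it: A:9>3 C:10>9)
P1→{A,C} P2→{P,Q}

IESDS → P1:{A,C} P2:{P,Q}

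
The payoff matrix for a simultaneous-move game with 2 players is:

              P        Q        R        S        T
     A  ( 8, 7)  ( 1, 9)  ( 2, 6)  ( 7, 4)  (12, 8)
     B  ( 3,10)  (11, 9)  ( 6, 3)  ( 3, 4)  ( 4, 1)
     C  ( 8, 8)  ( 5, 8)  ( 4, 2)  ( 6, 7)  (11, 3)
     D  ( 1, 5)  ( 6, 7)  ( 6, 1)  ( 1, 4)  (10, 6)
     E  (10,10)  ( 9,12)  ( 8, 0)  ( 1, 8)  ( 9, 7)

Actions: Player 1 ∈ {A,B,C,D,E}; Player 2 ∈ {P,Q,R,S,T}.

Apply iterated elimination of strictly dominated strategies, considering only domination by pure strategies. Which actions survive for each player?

P2 drop R (P beats it: A:7>6 B:10>3 C:8>2 D:5>1 E:10>0)
P2 drop S (P beats it: A:7>4 B:10>4 C:8>7 D:5>4 E:10>8)
P2 drop T (Q beats it: A:9>8 B:9>1 C:8>3 D:7>6 E:12>7)
P1 drop A (E beats it: P:10>8 Q:9>1)
P1 drop C (E beats it: P:10>8 Q:9>5)
P1 drop D (B beats it: P:3>1 Q:11>6)
P1→{B,E} P2→{P,Q}

Remaining: P1:{B,E} P2:{P,Q}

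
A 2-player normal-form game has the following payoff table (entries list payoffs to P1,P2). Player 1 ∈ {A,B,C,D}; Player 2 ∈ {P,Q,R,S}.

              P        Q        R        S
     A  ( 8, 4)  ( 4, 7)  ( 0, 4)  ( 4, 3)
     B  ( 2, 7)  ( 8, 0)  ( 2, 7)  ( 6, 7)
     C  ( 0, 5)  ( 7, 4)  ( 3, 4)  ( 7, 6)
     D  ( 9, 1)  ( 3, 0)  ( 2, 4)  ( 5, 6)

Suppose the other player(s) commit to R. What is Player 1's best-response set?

P1 best: {C}

u_1(A vs R) = 0
u_1(B vs R) = 2
u_1(C vs R) = 3
u_1(D vs R) = 2
max payoff 3 at {C}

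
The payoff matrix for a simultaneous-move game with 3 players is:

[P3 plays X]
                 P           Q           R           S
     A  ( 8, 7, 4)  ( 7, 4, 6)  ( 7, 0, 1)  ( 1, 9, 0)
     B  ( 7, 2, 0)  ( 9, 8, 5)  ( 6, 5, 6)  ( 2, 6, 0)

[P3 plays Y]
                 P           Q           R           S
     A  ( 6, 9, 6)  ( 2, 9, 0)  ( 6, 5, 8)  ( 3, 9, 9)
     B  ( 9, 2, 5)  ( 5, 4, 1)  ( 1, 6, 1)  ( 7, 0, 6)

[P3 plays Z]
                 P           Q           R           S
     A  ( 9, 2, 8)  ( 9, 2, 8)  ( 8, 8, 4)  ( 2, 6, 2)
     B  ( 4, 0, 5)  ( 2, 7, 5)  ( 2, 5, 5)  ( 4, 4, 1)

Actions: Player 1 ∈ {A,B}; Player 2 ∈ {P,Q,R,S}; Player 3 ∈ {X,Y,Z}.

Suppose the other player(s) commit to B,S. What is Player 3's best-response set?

argmax u_3 = {Y}

u_3(X vs B,S) = 0
u_3(Y vs B,S) = 6
u_3(Z vs B,S) = 1
max payoff 6 at {Y}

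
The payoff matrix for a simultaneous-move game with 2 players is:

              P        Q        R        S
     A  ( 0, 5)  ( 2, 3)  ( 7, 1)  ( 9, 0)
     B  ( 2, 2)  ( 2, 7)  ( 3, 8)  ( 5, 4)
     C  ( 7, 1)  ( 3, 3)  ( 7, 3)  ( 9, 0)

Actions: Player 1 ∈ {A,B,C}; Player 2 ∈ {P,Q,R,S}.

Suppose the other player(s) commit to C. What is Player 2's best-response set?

argmax u_2 = {Q,R}

u_2(P vs C) = 1
u_2(Q vs C) = 3
u_2(R vs C) = 3
u_2(S vs C) = 0
max payoff 3 at {Q,R}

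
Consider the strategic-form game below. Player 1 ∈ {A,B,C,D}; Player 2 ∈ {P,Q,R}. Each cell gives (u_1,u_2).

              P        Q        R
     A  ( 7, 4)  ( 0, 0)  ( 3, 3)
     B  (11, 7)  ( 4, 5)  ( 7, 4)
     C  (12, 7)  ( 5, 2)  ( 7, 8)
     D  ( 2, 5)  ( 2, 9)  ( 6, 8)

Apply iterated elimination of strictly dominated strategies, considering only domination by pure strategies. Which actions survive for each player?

IESDS → P1:{B,C} P2:{P,R}

P1 drop A (B beats it: P:11>7 Q:4>0 R:7>3)
P1 drop D (B beats it: P:11>2 Q:4>2 R:7>6)
P2 drop Q (P beats it: B:7>5 C:7>2)
P1→{B,C} P2→{P,R}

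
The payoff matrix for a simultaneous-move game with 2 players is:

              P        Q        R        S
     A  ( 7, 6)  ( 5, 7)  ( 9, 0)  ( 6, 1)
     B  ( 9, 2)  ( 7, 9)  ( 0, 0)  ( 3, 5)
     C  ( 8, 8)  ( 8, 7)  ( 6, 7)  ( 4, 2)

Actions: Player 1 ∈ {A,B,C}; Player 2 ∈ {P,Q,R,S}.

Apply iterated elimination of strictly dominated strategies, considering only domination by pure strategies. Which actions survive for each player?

Remaining: P1:{B,C} P2:{P,Q}

P2 drop R (P beats it: A:6>0 B:2>0 C:8>7)
P2 drop S (Q beats it: A:7>1 B:9>5 C:7>2)
P1 drop A (B beats it: P:9>7 Q:7>5)
P1→{B,C} P2→{P,Q}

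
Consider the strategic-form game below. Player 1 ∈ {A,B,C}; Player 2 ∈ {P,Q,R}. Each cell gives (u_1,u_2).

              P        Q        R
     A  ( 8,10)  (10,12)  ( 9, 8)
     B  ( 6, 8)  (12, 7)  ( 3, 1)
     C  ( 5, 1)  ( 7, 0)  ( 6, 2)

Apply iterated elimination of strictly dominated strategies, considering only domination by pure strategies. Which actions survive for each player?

P1 drop C (A beats it: P:8>5 Q:10>7 R:9>6)
P2 drop R (P beats it: A:10>8 B:8>1)
P1→{A,B} P2→{P,Q}

Survivors P1:{A,B} P2:{P,Q}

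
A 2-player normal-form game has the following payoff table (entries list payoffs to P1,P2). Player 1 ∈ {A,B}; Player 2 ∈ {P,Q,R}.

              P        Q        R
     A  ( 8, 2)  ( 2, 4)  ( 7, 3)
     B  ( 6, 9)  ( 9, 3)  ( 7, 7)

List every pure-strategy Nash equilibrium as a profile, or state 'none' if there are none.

PSNE: ∅

(A,P): not NE [P2→Q gives 4>2]
(A,Q): not NE [P1→B gives 9>2]
(A,R): not NE [P2→Q gives 4>3]
(B,P): not NE [P1→A gives 8>6]
(B,Q): not NE [P2→P gives 9>3]
(B,R): not NE [P2→P gives 9>7]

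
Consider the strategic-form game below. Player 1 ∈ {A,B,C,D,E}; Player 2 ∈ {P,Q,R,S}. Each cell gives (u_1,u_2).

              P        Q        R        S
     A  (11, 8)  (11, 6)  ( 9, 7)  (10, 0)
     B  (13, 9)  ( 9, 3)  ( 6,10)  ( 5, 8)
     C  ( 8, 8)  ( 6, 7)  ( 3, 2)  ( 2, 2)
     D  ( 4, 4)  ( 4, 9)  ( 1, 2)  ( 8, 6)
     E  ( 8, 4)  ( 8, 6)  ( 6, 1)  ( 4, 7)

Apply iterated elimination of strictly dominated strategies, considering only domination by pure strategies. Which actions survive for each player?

Survivors P1:{A,B} P2:{P,R}

P1 drop C (A beats it: P:11>8 Q:11>6 R:9>3 S:10>2)
P1 drop D (A beats it: P:11>4 Q:11>4 R:9>1 S:10>8)
P1 drop E (A beats it: P:11>8 Q:11>8 R:9>6 S:10>4)
P2 drop Q (P beats it: A:8>6 B:9>3)
P2 drop S (P beats it: A:8>0 B:9>8)
P1→{A,B} P2→{P,R}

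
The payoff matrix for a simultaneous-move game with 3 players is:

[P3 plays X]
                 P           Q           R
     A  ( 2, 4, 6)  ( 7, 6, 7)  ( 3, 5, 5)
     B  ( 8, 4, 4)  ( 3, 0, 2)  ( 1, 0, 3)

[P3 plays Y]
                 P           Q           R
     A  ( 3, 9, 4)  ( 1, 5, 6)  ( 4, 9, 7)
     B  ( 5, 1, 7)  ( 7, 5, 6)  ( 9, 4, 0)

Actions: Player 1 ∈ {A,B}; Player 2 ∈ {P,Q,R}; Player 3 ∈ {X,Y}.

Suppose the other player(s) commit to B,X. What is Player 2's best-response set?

u_2(P vs B,X) = 4
u_2(Q vs B,X) = 0
u_2(R vs B,X) = 0
max payoff 4 at {P}

argmax u_2 = {P}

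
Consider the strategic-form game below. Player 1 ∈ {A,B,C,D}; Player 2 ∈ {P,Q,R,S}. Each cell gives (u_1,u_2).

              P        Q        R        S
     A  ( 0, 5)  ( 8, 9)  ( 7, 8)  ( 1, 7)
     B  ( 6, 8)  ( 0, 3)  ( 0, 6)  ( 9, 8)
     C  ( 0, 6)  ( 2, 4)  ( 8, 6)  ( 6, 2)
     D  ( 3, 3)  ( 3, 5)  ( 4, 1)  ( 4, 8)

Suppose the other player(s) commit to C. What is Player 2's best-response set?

u_2(P vs C) = 6
u_2(Q vs C) = 4
u_2(R vs C) = 6
u_2(S vs C) = 2
max payoff 6 at {P,R}

BR_2 = {P,R}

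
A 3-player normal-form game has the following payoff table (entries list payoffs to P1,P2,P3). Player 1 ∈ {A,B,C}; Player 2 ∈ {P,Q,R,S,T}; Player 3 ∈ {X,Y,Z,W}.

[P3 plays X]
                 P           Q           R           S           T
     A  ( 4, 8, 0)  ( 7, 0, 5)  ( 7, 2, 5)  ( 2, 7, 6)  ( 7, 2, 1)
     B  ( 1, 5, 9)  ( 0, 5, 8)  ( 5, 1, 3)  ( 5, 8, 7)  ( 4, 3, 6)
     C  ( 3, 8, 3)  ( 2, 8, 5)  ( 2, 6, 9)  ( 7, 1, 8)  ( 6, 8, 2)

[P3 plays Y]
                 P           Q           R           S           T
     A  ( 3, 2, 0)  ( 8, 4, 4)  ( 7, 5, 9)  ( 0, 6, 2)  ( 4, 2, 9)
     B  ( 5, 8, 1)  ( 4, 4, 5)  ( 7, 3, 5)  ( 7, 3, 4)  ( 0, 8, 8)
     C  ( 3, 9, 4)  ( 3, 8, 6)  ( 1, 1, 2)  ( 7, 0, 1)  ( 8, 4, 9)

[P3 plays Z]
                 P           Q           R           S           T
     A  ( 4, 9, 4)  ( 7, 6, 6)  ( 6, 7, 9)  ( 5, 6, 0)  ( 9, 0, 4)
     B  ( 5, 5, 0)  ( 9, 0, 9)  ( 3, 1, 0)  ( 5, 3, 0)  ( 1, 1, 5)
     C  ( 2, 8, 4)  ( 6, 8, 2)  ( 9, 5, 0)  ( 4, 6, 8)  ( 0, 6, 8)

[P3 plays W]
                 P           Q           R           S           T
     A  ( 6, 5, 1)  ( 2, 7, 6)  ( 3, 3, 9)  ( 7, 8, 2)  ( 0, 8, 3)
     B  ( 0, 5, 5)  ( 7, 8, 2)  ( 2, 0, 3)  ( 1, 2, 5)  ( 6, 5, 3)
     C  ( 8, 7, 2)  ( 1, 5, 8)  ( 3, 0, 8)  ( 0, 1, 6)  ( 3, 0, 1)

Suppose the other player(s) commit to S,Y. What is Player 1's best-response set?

BR_1 = {B,C}

u_1(A vs S,Y) = 0
u_1(B vs S,Y) = 7
u_1(C vs S,Y) = 7
max payoff 7 at {B,C}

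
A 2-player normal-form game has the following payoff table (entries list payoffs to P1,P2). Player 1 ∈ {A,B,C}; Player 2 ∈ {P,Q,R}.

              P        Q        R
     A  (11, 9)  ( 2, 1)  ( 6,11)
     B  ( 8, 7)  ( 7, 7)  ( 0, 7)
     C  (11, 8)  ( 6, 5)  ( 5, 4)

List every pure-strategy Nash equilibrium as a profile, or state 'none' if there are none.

(A,P): not NE [P2→R gives 11>9]
(A,Q): not NE [P1→B gives 7>2; P2→R gives 11>1]
(A,R): NE
(B,P): not NE [P1→C gives 11>8]
(B,Q): NE
(B,R): not NE [P1→A gives 6>0]
(C,P): NE
(C,Q): not NE [P1→B gives 7>6; P2→P gives 8>5]
(C,R): not NE [P1→A gives 6>5; P2→P gives 8>4]

PSNE = {(A,R), (B,Q), (C,P)}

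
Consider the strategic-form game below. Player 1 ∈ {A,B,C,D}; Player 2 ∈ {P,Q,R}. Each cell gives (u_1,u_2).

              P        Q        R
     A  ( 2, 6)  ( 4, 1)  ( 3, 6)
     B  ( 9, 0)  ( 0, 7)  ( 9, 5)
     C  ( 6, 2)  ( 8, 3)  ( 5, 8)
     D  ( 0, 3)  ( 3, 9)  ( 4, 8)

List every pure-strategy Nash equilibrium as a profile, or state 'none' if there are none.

PSNE: ∅

(A,P): not NE [P1→B gives 9>2]
(A,Q): not NE [P1→C gives 8>4; P2→R gives 6>1]
(A,R): not NE [P1→B gives 9>3]
(B,P): not NE [P2→Q gives 7>0]
(B,Q): not NE [P1→C gives 8>0]
(B,R): not NE [P2→Q gives 7>5]
(C,P): not NE [P1→B gives 9>6; P2→R gives 8>2]
(C,Q): not NE [P2→R gives 8>3]
(C,R): not NE [P1→B gives 9>5]
(D,P): not NE [P1→B gives 9>0; P2→Q gives 9>3]
(D,Q): not NE [P1→C gives 8>3]
(D,R): not NE [P1→B gives 9>4; P2→Q gives 9>8]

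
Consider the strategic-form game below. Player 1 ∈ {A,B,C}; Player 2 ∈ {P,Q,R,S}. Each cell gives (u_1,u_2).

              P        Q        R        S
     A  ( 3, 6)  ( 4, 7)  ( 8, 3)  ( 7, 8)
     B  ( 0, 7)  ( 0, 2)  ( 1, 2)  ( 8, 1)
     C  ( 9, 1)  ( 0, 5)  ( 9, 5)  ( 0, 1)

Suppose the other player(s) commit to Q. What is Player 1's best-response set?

u_1(A vs Q) = 4
u_1(B vs Q) = 0
u_1(C vs Q) = 0
max payoff 4 at {A}

P1 best: {A}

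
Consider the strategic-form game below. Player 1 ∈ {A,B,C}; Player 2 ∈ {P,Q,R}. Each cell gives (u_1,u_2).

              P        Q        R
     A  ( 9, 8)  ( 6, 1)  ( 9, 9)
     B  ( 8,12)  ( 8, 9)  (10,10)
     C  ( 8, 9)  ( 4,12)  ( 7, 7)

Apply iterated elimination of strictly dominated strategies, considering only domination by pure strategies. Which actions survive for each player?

Survivors P1:{A,B} P2:{P,R}

P1 drop C (A beats it: P:9>8 Q:6>4 R:9>7)
P2 drop Q (P beats it: A:8>1 B:12>9)
P1→{A,B} P2→{P,R}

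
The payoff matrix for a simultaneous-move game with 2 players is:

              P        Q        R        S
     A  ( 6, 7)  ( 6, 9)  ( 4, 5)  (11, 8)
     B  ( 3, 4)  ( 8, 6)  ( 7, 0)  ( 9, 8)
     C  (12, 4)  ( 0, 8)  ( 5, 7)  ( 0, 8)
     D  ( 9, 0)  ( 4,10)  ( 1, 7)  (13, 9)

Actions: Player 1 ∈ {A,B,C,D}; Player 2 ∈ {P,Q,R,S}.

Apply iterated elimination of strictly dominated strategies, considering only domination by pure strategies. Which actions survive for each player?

Survivors P1:{A,B,D} P2:{Q,S}

P2 drop P (Q beats it: A:9>7 B:6>4 C:8>4 D:10>0)
P1 drop C (B beats it: Q:8>0 R:7>5 S:9>0)
P2 drop R (Q beats it: A:9>5 B:6>0 D:10>7)
P1→{A,B,D} P2→{Q,S}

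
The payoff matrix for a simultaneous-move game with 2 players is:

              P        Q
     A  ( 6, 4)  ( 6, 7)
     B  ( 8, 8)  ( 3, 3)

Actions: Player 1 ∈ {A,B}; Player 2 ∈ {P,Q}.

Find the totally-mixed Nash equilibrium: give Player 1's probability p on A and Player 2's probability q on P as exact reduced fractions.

(p,q) = (5/8, 3/5)

P1 indiff ⇒ q·6+(1-q)·6 = q·8+(1-q)·3 ⇒ q(-2) = (1-q)(-3) ⇒ q = 3/5
P2 indiff ⇒ p·4+(1-p)·8 = p·7+(1-p)·3 ⇒ p(-3) = (1-p)(-5) ⇒ p = 5/8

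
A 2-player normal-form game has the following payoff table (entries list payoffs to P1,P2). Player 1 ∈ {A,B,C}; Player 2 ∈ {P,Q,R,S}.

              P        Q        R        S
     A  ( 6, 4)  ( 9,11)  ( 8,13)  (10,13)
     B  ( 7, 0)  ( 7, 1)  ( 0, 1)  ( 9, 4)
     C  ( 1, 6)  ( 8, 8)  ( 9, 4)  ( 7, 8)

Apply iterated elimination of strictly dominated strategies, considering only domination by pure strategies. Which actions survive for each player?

P2 drop P (Q beats it: A:11>4 B:1>0 C:8>6)
P1 drop B (A beats it: Q:9>7 R:8>0 S:10>9)
P1→{A,C} P2→{Q,R,S}

Survivors P1:{A,C} P2:{Q,R,S}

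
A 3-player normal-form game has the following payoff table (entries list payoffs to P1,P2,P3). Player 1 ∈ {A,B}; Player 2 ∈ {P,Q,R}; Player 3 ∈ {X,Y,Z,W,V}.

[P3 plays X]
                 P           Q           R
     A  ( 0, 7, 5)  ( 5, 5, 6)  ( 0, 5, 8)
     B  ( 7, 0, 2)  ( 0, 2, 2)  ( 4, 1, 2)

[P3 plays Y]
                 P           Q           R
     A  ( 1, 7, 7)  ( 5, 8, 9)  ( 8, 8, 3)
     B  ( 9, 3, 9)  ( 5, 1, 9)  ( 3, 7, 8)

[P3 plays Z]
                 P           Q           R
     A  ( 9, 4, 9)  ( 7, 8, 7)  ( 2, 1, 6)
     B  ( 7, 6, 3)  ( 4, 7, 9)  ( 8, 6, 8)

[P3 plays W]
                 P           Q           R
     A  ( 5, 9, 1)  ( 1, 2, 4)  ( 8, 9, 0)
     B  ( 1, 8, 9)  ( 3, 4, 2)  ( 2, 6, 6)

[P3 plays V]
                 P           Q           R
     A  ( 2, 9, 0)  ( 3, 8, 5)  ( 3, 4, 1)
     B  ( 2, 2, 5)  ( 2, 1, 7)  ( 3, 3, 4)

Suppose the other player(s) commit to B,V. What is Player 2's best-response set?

u_2(P vs B,V) = 2
u_2(Q vs B,V) = 1
u_2(R vs B,V) = 3
max payoff 3 at {R}

argmax u_2 = {R}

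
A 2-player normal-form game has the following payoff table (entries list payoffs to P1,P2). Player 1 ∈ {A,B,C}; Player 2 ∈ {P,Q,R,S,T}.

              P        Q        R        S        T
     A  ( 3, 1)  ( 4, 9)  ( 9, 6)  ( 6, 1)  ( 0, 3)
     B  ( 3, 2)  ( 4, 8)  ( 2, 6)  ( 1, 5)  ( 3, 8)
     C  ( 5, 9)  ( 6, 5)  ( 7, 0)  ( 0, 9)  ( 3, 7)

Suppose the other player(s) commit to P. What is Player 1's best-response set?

P1 best: {C}

u_1(A vs P) = 3
u_1(B vs P) = 3
u_1(C vs P) = 5
max payoff 5 at {C}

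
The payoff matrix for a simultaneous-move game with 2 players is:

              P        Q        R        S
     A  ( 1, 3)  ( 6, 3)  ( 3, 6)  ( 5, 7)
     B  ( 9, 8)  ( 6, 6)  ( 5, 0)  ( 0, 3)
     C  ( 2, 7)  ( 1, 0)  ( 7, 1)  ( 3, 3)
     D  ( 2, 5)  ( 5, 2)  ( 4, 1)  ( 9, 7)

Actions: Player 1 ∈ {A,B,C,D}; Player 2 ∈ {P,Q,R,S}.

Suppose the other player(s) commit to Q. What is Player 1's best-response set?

u_1(A vs Q) = 6
u_1(B vs Q) = 6
u_1(C vs Q) = 1
u_1(D vs Q) = 5
max payoff 6 at {A,B}

P1 best: {A,B}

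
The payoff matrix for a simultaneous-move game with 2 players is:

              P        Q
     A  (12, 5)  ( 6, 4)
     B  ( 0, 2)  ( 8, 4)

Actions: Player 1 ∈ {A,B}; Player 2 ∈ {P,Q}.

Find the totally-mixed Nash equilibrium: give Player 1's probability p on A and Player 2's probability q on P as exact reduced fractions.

P1 indiff ⇒ q·12+(1-q)·6 = q·0+(1-q)·8 ⇒ q(12) = (1-q)(2) ⇒ q = 1/7
P2 indiff ⇒ p·5+(1-p)·2 = p·4+(1-p)·4 ⇒ p(1) = (1-p)(2) ⇒ p = 2/3

P1 mixes 2/3 on A; P2 mixes 1/7 on P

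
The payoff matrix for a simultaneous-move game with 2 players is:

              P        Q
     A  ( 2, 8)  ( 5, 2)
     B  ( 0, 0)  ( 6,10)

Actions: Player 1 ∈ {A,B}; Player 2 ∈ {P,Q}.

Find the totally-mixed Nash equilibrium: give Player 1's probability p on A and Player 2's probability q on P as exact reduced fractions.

P1 indiff ⇒ q·2+(1-q)·5 = q·0+(1-q)·6 ⇒ q(2) = (1-q)(1) ⇒ q = 1/3
P2 indiff ⇒ p·8+(1-p)·0 = p·2+(1-p)·10 ⇒ p(6) = (1-p)(10) ⇒ p = 5/8

p=5/8, q=1/3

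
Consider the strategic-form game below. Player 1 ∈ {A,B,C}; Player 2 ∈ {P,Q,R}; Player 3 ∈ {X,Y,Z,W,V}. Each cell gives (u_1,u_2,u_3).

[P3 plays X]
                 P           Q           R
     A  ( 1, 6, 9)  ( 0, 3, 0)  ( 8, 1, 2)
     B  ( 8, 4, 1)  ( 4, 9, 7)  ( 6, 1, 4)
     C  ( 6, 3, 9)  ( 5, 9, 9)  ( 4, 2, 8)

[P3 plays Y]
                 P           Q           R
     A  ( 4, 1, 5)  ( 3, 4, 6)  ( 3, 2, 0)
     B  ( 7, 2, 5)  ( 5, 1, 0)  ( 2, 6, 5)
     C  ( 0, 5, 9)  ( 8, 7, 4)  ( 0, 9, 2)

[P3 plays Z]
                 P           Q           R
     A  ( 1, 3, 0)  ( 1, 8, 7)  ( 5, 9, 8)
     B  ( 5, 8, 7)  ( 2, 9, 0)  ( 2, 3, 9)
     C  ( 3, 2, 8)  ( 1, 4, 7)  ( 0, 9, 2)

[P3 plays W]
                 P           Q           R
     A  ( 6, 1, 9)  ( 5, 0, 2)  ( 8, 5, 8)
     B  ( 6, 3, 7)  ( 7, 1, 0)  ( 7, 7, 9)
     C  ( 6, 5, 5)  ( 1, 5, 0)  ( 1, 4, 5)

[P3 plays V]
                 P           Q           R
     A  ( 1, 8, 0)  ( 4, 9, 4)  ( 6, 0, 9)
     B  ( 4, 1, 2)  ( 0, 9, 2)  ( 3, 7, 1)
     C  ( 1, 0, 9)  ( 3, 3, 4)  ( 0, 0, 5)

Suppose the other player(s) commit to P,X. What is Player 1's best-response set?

u_1(A vs P,X) = 1
u_1(B vs P,X) = 8
u_1(C vs P,X) = 6
max payoff 8 at {B}

P1 best: {B}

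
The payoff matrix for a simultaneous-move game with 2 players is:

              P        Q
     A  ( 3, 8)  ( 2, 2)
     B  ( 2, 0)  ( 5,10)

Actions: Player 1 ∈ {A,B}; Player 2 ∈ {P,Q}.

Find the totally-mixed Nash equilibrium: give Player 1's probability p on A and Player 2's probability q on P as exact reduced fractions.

P1 indiff ⇒ q·3+(1-q)·2 = q·2+(1-q)·5 ⇒ q(1) = (1-q)(3) ⇒ q = 3/4
P2 indiff ⇒ p·8+(1-p)·0 = p·2+(1-p)·10 ⇒ p(6) = (1-p)(10) ⇒ p = 5/8

(p,q) = (5/8, 3/4)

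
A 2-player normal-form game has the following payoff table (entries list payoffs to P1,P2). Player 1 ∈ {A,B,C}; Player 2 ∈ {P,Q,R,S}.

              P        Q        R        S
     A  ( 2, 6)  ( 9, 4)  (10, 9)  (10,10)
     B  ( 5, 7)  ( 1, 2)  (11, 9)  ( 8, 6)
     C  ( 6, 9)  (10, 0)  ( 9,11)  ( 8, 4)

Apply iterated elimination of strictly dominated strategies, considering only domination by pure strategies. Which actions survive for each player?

Remaining: P1:{A,B} P2:{R,S}

P2 drop P (R beats it: A:9>6 B:9>7 C:11>9)
P2 drop Q (R beats it: A:9>4 B:9>2 C:11>0)
P1 drop C (A beats it: R:10>9 S:10>8)
P1→{A,B} P2→{R,S}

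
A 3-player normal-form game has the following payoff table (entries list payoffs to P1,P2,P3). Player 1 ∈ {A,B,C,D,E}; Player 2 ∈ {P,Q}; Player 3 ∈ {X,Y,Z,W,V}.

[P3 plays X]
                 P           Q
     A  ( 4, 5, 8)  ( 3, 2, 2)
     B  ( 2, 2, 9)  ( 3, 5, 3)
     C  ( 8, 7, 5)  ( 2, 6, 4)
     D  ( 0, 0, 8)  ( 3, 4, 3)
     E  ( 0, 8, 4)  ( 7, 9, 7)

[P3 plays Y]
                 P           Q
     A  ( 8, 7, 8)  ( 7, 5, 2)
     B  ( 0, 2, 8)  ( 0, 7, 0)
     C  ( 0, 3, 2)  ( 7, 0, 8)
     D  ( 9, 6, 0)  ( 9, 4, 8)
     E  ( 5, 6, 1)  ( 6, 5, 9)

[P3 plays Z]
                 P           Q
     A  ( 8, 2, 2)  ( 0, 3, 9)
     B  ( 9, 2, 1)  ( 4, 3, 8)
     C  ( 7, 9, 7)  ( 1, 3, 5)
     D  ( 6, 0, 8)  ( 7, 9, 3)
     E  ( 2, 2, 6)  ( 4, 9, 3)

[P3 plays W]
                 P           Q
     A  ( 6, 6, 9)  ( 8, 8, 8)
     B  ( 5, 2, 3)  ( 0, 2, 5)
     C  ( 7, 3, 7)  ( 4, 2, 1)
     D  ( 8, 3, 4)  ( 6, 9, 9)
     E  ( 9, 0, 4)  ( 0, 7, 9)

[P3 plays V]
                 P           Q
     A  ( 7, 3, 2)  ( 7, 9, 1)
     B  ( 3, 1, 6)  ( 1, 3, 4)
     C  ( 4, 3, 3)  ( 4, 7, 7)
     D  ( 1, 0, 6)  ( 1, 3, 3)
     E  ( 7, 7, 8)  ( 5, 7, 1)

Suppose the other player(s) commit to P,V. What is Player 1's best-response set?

u_1(A vs P,V) = 7
u_1(B vs P,V) = 3
u_1(C vs P,V) = 4
u_1(D vs P,V) = 1
u_1(E vs P,V) = 7
max payoff 7 at {A,E}

P1 best: {A,E}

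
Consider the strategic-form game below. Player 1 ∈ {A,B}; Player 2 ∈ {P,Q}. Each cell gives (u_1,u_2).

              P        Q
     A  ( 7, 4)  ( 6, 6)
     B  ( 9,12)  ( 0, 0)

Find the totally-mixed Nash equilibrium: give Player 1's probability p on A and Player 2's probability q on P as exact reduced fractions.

P1 mixes 6/7 on A; P2 mixes 3/4 on P

P1 indiff ⇒ q·7+(1-q)·6 = q·9+(1-q)·0 ⇒ q(-2) = (1-q)(-6) ⇒ q = 3/4
P2 indiff ⇒ p·4+(1-p)·12 = p·6+(1-p)·0 ⇒ p(-2) = (1-p)(-12) ⇒ p = 6/7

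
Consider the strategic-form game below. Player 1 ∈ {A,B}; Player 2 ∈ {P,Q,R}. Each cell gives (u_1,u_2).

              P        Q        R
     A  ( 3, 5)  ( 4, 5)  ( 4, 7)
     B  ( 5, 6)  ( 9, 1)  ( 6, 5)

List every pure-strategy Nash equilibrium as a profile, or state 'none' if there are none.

PSNE = {(B,P)}

(A,P): not NE [P1→B gives 5>3; P2→R gives 7>5]
(A,Q): not NE [P1→B gives 9>4; P2→R gives 7>5]
(A,R): not NE [P1→B gives 6>4]
(B,P): NE
(B,Q): not NE [P2→P gives 6>1]
(B,R): not NE [P2→P gives 6>5]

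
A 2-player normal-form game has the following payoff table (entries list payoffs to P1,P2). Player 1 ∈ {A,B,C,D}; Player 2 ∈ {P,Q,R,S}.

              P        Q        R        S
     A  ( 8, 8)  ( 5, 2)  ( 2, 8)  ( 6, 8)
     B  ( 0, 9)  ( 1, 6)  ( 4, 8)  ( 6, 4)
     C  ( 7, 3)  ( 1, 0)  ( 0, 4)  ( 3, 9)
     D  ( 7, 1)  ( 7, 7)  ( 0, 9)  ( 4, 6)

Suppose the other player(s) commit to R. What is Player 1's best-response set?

argmax u_1 = {B}

u_1(A vs R) = 2
u_1(B vs R) = 4
u_1(C vs R) = 0
u_1(D vs R) = 0
max payoff 4 at {B}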